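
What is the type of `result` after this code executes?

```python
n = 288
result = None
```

None has type NoneType

NoneType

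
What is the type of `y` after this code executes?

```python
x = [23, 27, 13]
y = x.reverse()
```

list.reverse() returns None

NoneType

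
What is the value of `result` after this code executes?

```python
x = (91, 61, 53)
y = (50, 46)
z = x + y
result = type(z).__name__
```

x is tuple; y is tuple; z is tuple; result = 'tuple'

'tuple'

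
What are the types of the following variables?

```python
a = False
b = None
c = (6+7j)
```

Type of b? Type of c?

b is assigned None, whose type is NoneType; c is assigned (6+7j), an int plus an imaginary literal (j suffix), which evaluates to complex

NoneType, complex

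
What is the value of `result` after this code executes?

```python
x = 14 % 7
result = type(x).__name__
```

x is int; result = 'int'

'int'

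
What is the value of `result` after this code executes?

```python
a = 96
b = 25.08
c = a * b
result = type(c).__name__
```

a is int; b is float; c is float; result = 'float'

'float'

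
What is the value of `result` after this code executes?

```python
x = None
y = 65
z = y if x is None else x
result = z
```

x = None; y = 65; z = 65; result = 65

65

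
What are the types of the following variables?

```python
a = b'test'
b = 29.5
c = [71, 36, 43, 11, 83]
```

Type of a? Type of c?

a is assigned a bytes literal (b'...' prefix); c is assigned a list literal (square brackets)

bytes, list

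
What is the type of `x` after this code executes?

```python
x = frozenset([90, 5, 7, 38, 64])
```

frozenset() returns frozenset

frozenset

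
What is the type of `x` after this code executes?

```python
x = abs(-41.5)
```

abs() of float returns float

float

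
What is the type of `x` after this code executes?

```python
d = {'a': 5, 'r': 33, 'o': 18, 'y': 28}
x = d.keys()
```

.keys() returns dict_keys view

dict_keys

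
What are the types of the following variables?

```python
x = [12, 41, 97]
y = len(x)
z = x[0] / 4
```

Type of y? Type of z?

len() returns int; int / int = float

int, float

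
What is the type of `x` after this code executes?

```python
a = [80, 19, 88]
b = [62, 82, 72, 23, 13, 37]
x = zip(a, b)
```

zip() returns a zip object

zip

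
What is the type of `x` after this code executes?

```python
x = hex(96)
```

hex() returns str representation

str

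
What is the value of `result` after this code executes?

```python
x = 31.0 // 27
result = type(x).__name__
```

x is float; result = 'float'

'float'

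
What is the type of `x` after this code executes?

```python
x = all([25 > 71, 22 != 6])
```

all() returns bool

bool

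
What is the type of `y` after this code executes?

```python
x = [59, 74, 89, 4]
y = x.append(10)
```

list.append() returns None (mutates in place)

NoneType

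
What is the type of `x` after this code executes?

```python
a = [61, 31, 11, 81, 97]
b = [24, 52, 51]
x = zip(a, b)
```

zip() returns a zip object

zip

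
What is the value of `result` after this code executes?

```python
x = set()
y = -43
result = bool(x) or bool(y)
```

x = set(); y = -43; result = True

True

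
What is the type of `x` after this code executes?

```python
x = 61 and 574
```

'and' with truthy values returns last operand (int)

int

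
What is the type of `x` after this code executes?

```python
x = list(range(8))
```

list(range()) returns list

list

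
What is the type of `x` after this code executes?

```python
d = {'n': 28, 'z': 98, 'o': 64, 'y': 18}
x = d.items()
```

dict.items() returns dict_items view

dict_items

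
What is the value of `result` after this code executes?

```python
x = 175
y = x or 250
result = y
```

x = 175; y = 175; result = 175

175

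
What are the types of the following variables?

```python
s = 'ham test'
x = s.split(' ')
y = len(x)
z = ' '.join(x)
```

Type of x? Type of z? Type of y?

str.split() returns list; str.join() returns str; len() returns int

list, str, int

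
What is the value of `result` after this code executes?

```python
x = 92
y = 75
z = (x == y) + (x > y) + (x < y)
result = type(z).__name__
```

x is int; y is int; z is int; result = 'int'

'int'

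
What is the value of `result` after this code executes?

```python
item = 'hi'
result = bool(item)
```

item = 'hi'; result = True

True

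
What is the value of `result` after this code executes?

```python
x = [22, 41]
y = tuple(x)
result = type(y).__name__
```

x is list; y is tuple; result = 'tuple'

'tuple'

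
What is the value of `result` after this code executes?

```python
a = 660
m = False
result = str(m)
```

a = 660; m = False; result = 'False'

'False'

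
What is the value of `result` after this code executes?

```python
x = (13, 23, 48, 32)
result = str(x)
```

x = (13, 23, 48, 32); result = '(13, 23, 48, 32)'

'(13, 23, 48, 32)'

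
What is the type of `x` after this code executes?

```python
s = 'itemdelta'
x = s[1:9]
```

Slicing a str returns str

str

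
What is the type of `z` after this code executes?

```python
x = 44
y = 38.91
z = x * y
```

int * float = float

float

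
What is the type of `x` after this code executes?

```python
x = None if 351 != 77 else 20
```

351 != 77 is True, so the if branch is taken

NoneType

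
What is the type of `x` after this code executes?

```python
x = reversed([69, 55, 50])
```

reversed() on a list returns list_reverseiterator

list_reverseiterator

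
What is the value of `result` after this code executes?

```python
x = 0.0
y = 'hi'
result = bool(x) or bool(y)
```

x = 0.0; y = 'hi'; result = True

True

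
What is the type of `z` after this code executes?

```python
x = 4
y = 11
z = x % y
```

int % int = int

int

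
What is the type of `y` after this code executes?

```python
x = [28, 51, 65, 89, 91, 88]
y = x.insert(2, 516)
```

list.insert() returns None

NoneType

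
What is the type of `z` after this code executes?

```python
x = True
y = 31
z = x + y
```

bool + int = int (bool is subclass of int)

int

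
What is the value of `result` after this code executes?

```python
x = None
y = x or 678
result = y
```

x = None; y = 678; result = 678

678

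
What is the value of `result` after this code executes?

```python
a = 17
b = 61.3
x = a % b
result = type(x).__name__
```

a is int; b is float; x is float; result = 'float'

'float'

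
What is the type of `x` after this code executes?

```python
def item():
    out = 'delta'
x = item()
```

Function without return returns None

NoneType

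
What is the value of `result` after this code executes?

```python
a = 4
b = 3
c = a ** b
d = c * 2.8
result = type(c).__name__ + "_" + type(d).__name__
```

a is int; b is int; c is int; d is float; result = 'int_float'

'int_float'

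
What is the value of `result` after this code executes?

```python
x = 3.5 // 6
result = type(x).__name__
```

x is float; result = 'float'

'float'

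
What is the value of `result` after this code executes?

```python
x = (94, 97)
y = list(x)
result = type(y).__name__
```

x is tuple; y is list; result = 'list'

'list'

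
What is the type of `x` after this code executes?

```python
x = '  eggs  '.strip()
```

str.strip() returns str

str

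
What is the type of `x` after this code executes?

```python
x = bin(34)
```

bin() returns str representation

str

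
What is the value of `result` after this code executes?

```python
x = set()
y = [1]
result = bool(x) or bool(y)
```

x = set(); y = [1]; result = True

True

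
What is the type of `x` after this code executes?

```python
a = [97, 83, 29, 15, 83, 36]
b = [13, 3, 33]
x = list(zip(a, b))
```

list(zip()) returns a list of tuples

list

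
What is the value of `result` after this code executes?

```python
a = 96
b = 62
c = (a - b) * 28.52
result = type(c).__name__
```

a is int; b is int; c is float; result = 'float'

'float'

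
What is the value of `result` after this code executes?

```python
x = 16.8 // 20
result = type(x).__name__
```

x is float; result = 'float'

'float'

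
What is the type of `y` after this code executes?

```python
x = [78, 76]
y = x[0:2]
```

Slicing a list returns a list

list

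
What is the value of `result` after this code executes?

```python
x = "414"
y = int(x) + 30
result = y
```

x = '414'; y = 444; result = 444

444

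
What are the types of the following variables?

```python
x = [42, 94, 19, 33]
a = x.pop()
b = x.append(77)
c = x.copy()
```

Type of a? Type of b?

pop() returns element; append() returns None

int, NoneType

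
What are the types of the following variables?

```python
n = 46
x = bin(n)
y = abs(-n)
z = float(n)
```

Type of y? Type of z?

abs() of int returns int; float() returns float

int, float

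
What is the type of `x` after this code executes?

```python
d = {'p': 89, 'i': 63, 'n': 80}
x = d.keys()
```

.keys() returns dict_keys view

dict_keys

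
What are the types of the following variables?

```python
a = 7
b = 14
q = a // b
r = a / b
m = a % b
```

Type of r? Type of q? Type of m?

/ returns float; // returns int; % of ints returns int

float, int, int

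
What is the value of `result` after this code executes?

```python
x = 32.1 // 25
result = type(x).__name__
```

x is float; result = 'float'

'float'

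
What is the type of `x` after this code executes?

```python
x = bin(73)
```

bin() returns str representation

str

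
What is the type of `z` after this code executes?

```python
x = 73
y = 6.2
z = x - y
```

int - float = float

float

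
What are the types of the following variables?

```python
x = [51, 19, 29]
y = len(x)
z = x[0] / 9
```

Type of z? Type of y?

int / int = float; len() returns int

float, int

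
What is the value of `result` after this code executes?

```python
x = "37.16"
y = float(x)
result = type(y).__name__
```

x is str; y is float; result = 'float'

'float'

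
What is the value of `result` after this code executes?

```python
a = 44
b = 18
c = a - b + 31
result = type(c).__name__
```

a is int; b is int; c is int; result = 'int'

'int'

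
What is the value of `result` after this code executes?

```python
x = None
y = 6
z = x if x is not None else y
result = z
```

x = None; y = 6; z = 6; result = 6

6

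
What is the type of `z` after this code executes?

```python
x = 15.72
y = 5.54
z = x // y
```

float // float = float

float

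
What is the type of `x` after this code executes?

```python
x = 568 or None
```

'or' returns first truthy value

int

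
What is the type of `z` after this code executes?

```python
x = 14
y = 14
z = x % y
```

int % int = int

int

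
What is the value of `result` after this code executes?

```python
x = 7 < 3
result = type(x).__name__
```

x is bool; result = 'bool'

'bool'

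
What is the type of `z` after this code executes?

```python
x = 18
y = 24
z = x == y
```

Equality comparison returns bool

bool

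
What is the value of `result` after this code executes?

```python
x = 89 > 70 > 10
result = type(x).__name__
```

x is bool; result = 'bool'

'bool'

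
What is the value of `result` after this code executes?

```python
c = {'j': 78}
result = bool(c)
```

c = {'j': 78}; result = True

True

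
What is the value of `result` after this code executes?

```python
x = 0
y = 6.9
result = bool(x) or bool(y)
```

x = 0; y = 6.9; result = True

True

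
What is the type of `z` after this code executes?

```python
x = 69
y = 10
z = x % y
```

int % int = int

int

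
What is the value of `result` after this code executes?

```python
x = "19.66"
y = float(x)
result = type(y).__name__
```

x is str; y is float; result = 'float'

'float'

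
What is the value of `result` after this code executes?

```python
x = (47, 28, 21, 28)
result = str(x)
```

x = (47, 28, 21, 28); result = '(47, 28, 21, 28)'

'(47, 28, 21, 28)'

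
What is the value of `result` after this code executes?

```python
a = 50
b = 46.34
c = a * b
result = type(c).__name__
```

a is int; b is float; c is float; result = 'float'

'float'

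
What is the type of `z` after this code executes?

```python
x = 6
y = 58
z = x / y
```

int / int = float

float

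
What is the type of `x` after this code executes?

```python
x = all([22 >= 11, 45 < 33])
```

all() returns bool

bool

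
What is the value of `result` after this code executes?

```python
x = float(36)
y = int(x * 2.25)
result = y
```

x = 36.0; y = 81; result = 81

81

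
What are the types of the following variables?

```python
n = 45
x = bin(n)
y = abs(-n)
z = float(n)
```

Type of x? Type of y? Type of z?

bin() returns str; abs() of int returns int; float() returns float

str, int, float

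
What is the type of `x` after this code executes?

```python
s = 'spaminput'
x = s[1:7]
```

Slicing a str returns str

str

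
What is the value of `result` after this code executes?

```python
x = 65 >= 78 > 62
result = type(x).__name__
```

x is bool; result = 'bool'

'bool'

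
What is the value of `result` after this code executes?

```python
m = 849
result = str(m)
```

m = 849; result = '849'

'849'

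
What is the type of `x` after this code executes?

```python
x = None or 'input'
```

'or' with None returns the other truthy value (str)

str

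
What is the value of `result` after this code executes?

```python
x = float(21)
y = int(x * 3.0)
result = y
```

x = 21.0; y = 63; result = 63

63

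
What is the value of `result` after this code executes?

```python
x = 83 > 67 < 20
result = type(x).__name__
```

x is bool; result = 'bool'

'bool'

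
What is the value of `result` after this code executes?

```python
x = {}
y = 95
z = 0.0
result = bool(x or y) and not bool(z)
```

x = {}; y = 95; z = 0.0; result = True

True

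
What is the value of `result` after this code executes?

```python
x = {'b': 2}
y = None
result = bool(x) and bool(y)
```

x = {'b': 2}; y = None; result = False

False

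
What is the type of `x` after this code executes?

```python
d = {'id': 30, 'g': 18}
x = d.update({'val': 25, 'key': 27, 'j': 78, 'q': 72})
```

dict.update() returns None

NoneType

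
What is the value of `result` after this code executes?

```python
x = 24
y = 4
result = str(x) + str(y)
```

x = 24; y = 4; result = '244'

'244'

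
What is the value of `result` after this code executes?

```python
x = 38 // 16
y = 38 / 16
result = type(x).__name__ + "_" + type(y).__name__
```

x is int; y is float; result = 'int_float'

'int_float'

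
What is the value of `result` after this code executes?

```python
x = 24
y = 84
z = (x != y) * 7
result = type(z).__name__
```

x is int; y is int; z is int; result = 'int'

'int'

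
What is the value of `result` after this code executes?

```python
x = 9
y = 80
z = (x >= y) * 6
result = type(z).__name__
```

x is int; y is int; z is int; result = 'int'

'int'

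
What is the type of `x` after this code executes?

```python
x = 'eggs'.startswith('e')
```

str.startswith() returns bool

bool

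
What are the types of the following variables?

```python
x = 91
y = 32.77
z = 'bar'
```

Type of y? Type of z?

y is assigned a number with a decimal point, so it is a float; z is assigned a quoted string literal, so it is a str

float, str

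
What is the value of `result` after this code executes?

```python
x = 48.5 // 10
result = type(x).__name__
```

x is float; result = 'float'

'float'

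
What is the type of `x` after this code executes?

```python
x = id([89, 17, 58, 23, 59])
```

id() returns int

int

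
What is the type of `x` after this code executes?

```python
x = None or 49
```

'or' with None returns the other truthy value

int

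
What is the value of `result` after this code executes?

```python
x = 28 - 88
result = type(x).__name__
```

x is int; result = 'int'

'int'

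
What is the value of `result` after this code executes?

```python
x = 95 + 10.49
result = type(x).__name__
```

x is float; result = 'float'

'float'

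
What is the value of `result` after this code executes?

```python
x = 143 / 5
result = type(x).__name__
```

x is float; result = 'float'

'float'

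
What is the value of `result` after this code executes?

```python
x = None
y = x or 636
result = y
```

x = None; y = 636; result = 636

636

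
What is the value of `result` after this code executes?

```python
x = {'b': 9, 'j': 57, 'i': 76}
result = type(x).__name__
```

x is dict; result = 'dict'

'dict'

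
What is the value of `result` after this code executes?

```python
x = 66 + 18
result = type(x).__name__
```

x is int; result = 'int'

'int'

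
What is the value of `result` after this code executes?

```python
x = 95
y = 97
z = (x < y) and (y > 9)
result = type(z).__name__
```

x is int; y is int; z is bool; result = 'bool'

'bool'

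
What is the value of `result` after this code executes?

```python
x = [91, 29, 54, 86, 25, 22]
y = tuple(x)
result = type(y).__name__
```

x is list; y is tuple; result = 'tuple'

'tuple'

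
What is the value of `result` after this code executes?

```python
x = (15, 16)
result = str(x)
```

x = (15, 16); result = '(15, 16)'

'(15, 16)'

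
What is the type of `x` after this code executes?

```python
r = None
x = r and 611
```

'and' returns first falsy value (None)

NoneType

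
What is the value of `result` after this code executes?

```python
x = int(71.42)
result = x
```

x = 71; result = 71

71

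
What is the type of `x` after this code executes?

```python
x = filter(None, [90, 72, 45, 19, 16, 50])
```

filter() returns a filter object

filter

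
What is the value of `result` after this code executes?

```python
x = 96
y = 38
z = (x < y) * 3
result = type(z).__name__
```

x is int; y is int; z is int; result = 'int'

'int'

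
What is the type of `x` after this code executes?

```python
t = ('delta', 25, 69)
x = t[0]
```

Index 0 of tuple is a str literal

str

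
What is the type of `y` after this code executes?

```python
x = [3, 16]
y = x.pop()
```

list.pop() returns the popped element

int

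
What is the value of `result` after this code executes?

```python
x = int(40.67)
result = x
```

x = 40; result = 40

40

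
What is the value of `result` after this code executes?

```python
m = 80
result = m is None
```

m = 80; result = False

False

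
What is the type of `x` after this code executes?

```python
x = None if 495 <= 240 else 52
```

495 <= 240 is False, so the else branch is taken

int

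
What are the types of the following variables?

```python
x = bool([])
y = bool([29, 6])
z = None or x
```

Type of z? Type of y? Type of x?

None or bool returns the bool; bool() returns bool; bool() returns bool

bool, bool, bool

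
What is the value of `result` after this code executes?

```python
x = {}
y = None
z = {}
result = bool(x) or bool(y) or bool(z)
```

x = {}; y = None; z = {}; result = False

False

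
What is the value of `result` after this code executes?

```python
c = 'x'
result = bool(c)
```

c = 'x'; result = True

True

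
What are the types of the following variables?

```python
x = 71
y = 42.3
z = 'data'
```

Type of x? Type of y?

x is assigned a bare integer (no decimal point), so it is an int; y is assigned a number with a decimal point, so it is a float

int, float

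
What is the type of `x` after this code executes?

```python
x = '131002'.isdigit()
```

str.isdigit() returns bool

bool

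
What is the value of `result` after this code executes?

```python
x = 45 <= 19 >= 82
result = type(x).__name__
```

x is bool; result = 'bool'

'bool'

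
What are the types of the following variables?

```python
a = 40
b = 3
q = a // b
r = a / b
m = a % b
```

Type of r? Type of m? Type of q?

/ returns float; % of ints returns int; // returns int

float, int, int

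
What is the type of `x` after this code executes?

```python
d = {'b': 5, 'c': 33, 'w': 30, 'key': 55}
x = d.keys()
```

.keys() returns dict_keys view

dict_keys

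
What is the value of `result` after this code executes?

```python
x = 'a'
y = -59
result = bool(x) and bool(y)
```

x = 'a'; y = -59; result = True

True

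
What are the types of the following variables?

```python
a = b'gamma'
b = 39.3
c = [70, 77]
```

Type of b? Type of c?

b is assigned a number with a decimal point, so it is a float; c is assigned a list literal (square brackets)

float, list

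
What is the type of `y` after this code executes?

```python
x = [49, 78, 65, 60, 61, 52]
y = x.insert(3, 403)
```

list.insert() returns None

NoneType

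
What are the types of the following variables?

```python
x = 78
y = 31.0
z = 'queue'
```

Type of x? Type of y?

x is assigned a bare integer (no decimal point), so it is an int; y is assigned a number with a decimal point, so it is a float

int, float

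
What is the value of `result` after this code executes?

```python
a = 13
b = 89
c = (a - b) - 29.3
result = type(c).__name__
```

a is int; b is int; c is float; result = 'float'

'float'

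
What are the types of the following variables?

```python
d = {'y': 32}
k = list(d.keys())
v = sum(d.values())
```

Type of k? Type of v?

list() converts to list; sum of ints is int

list, int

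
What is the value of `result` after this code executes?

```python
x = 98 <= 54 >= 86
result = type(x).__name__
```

x is bool; result = 'bool'

'bool'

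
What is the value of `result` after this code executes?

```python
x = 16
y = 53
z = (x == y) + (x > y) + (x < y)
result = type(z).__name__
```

x is int; y is int; z is int; result = 'int'

'int'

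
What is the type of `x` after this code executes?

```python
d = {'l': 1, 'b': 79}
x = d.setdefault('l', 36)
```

dict.setdefault() returns the (existing or default) value

int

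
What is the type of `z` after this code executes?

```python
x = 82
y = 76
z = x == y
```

Comparison returns bool

bool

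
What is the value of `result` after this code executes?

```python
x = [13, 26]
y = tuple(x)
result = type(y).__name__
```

x is list; y is tuple; result = 'tuple'

'tuple'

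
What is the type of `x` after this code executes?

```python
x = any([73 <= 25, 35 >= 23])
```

any() returns bool

bool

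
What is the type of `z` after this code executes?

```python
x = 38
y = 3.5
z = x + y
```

int + float = float

float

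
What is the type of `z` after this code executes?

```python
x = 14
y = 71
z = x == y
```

Equality comparison returns bool

bool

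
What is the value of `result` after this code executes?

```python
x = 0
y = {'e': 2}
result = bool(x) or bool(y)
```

x = 0; y = {'e': 2}; result = True

True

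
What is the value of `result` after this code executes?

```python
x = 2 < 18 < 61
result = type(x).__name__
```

x is bool; result = 'bool'

'bool'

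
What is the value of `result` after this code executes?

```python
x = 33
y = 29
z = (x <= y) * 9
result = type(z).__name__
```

x is int; y is int; z is int; result = 'int'

'int'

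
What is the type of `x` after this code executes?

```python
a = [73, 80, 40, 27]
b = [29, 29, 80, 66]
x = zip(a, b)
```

zip() returns a zip object

zip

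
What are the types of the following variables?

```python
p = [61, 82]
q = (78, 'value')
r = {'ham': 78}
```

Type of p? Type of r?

p is assigned a list literal (square brackets); r is assigned a dict literal ({key: value})

list, dict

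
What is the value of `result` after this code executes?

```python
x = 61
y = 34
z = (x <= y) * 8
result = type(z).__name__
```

x is int; y is int; z is int; result = 'int'

'int'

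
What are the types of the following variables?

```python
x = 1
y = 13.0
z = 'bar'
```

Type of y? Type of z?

y is assigned a number with a decimal point, so it is a float; z is assigned a quoted string literal, so it is a str

float, str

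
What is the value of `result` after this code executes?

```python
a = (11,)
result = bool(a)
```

a = (11,); result = True

True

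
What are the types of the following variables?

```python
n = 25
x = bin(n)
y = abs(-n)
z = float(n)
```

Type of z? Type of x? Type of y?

float() returns float; bin() returns str; abs() of int returns int

float, str, int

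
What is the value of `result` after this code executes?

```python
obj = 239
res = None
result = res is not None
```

obj = 239; res = None; result = False

False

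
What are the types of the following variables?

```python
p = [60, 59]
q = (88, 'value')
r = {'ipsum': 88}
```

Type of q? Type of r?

q is assigned a tuple (parenthesized, comma-separated values); r is assigned a dict literal ({key: value})

tuple, dict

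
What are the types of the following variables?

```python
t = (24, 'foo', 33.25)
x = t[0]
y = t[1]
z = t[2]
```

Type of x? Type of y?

tuple[0] is int; tuple[1] is str

int, str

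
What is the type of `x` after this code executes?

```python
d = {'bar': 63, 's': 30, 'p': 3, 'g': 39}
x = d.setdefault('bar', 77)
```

dict.setdefault() returns the (existing or default) value

int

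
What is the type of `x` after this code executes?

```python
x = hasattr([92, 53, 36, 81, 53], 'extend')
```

hasattr() returns bool

bool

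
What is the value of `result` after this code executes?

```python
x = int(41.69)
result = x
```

x = 41; result = 41

41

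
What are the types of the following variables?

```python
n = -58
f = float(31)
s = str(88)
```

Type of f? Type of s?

f is assigned the result of calling float(), which returns a float; s is assigned the result of calling str(), which returns a str

float, str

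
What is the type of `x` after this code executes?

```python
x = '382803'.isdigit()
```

str.isdigit() returns bool

bool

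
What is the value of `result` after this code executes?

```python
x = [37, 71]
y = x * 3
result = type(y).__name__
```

x is list; y is list; result = 'list'

'list'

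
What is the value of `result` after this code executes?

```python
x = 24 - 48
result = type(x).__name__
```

x is int; result = 'int'

'int'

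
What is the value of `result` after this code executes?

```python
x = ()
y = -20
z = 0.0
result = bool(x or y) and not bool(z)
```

x = (); y = -20; z = 0.0; result = True

True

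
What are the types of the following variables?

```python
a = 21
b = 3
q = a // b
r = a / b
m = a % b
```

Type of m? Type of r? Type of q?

% of ints returns int; / returns float; // returns int

int, float, int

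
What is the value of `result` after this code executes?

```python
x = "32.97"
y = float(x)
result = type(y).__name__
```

x is str; y is float; result = 'float'

'float'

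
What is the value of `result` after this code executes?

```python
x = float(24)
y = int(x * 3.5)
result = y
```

x = 24.0; y = 84; result = 84

84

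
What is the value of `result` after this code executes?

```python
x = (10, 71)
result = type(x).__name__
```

x is tuple; result = 'tuple'

'tuple'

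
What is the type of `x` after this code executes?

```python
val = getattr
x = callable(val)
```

callable() returns bool

bool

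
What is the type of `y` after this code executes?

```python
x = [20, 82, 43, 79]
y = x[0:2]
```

Slicing a list returns a list

list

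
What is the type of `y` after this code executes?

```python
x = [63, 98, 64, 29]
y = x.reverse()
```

list.reverse() returns None

NoneType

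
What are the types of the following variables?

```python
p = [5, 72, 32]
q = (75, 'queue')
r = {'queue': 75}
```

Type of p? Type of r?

p is assigned a list literal (square brackets); r is assigned a dict literal ({key: value})

list, dict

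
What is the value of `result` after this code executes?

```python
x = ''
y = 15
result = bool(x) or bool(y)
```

x = ''; y = 15; result = True

True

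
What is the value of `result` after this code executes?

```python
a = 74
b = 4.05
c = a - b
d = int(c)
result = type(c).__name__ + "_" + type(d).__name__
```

a is int; b is float; c is float; d is int; result = 'float_int'

'float_int'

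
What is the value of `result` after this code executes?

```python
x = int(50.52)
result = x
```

x = 50; result = 50

50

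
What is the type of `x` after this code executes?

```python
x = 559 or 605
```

'or' returns first truthy value (int)

int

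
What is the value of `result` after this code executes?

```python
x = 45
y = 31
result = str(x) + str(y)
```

x = 45; y = 31; result = '4531'

'4531'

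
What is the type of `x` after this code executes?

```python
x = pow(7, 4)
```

pow(int, int) returns int

int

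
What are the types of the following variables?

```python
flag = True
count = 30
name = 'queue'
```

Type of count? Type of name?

count is assigned a bare integer (no decimal point), so it is an int; name is assigned a quoted string literal, so it is a str

int, str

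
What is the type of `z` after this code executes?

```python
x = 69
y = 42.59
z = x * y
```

int * float = float

float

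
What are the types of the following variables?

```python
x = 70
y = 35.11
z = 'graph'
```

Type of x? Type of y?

x is assigned a bare integer (no decimal point), so it is an int; y is assigned a number with a decimal point, so it is a float

int, float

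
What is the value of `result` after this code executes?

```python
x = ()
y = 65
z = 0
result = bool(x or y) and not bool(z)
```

x = (); y = 65; z = 0; result = True

True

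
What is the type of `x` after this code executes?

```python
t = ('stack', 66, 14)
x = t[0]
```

Index 0 of tuple is a str literal

str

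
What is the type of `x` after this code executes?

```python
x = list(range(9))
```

list(range()) returns list

list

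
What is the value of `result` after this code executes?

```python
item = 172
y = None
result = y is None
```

item = 172; y = None; result = True

True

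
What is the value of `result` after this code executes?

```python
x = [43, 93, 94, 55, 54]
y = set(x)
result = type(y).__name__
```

x is list; y is set; result = 'set'

'set'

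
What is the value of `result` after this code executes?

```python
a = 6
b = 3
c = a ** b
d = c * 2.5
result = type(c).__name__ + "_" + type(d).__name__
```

a is int; b is int; c is int; d is float; result = 'int_float'

'int_float'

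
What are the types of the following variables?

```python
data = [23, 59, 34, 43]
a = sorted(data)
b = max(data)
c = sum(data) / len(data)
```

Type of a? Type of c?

sorted() returns list; int / int = float

list, float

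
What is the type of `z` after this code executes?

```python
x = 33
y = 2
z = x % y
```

int % int = int

int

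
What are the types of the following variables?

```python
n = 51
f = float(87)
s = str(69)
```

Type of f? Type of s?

f is assigned the result of calling float(), which returns a float; s is assigned the result of calling str(), which returns a str

float, str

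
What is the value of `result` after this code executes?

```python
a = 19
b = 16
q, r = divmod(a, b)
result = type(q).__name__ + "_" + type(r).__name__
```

a is int; b is int; q is int; r is int; result = 'int_int'

'int_int'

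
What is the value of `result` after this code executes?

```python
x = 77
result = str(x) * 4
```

x = 77; result = '77777777'

'77777777'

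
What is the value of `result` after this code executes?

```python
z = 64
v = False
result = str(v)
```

z = 64; v = False; result = 'False'

'False'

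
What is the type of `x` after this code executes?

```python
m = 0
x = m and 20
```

'and' returns first falsy value (0 is int)

int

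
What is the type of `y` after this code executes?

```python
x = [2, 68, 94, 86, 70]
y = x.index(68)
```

list.index() returns int

int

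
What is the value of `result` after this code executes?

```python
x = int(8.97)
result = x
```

x = 8; result = 8

8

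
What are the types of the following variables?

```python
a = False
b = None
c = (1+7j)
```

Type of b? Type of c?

b is assigned None, whose type is NoneType; c is assigned (1+7j), an int plus an imaginary literal (j suffix), which evaluates to complex

NoneType, complex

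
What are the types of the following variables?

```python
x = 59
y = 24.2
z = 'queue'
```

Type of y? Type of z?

y is assigned a number with a decimal point, so it is a float; z is assigned a quoted string literal, so it is a str

float, str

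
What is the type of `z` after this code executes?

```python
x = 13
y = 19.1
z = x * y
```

int * float = float

float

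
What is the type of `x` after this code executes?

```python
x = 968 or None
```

'or' returns first truthy value

int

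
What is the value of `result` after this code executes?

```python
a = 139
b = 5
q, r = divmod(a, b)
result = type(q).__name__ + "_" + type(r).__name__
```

a is int; b is int; q is int; r is int; result = 'int_int'

'int_int'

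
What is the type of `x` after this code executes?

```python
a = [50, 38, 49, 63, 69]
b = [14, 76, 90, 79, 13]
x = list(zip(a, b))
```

list(zip()) returns a list of tuples

list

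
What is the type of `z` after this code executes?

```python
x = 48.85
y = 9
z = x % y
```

float % int = float

float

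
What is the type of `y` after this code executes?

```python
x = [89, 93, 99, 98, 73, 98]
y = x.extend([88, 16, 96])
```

list.extend() returns None

NoneType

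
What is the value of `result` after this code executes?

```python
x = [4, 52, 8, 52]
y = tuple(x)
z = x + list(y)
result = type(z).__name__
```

x is list; y is tuple; z is list; result = 'list'

'list'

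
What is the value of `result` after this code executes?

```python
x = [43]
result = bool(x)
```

x = [43]; result = True

True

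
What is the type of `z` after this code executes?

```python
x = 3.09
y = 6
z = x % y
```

float % int = float

float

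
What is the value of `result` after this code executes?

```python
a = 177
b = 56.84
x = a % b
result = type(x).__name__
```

a is int; b is float; x is float; result = 'float'

'float'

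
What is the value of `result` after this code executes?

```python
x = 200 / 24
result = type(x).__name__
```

x is float; result = 'float'

'float'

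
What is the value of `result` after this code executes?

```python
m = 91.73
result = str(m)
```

m = 91.73; result = '91.73'

'91.73'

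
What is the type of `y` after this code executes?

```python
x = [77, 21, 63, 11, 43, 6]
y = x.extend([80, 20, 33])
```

list.extend() returns None

NoneType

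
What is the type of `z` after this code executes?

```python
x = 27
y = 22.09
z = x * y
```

int * float = float

float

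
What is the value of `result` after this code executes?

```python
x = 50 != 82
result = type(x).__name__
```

x is bool; result = 'bool'

'bool'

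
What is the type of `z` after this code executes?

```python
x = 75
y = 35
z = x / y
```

int / int = float

float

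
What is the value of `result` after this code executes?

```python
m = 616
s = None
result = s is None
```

m = 616; s = None; result = True

True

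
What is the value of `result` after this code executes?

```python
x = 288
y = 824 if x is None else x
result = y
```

x = 288; y = 288; result = 288

288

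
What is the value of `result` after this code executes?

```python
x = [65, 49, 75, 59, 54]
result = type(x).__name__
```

x is list; result = 'list'

'list'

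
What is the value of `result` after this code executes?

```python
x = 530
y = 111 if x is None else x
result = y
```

x = 530; y = 530; result = 530

530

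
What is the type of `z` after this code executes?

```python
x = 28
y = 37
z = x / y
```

int / int = float

float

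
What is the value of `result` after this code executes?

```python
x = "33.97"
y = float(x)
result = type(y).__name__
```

x is str; y is float; result = 'float'

'float'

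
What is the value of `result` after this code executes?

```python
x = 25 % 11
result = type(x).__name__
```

x is int; result = 'int'

'int'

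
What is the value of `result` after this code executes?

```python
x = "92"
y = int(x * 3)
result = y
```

x = '92'; y = 929292; result = 929292

929292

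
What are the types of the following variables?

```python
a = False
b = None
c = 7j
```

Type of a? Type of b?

a is assigned the constant False, which has type bool; b is assigned None, whose type is NoneType

bool, NoneType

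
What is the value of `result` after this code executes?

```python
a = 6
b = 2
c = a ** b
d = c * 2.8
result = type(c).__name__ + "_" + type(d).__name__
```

a is int; b is int; c is int; d is float; result = 'int_float'

'int_float'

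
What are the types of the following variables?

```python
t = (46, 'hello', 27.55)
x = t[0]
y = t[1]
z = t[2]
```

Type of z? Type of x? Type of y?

tuple[2] is float; tuple[0] is int; tuple[1] is str

float, int, str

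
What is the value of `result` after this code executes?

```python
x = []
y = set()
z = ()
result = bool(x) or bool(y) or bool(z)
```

x = []; y = set(); z = (); result = False

False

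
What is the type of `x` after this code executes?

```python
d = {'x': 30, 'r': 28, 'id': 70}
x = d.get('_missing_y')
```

dict.get() returns None when key not found

NoneType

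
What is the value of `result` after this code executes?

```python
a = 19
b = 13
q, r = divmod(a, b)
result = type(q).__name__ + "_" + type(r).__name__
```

a is int; b is int; q is int; r is int; result = 'int_int'

'int_int'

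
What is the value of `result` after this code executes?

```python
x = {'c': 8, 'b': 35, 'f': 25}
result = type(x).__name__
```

x is dict; result = 'dict'

'dict'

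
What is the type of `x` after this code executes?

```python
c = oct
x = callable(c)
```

callable() returns bool

bool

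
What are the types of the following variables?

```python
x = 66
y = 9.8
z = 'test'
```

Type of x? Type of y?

x is assigned a bare integer (no decimal point), so it is an int; y is assigned a number with a decimal point, so it is a float

int, float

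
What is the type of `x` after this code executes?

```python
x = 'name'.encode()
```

str.encode() returns bytes

bytes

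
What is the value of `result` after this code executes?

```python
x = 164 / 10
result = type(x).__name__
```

x is float; result = 'float'

'float'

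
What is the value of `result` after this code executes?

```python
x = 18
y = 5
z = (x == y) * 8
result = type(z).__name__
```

x is int; y is int; z is int; result = 'int'

'int'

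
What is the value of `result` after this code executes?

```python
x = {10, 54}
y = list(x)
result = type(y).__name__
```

x is set; y is list; result = 'list'

'list'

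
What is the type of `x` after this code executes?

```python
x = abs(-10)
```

abs() of int returns int

int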